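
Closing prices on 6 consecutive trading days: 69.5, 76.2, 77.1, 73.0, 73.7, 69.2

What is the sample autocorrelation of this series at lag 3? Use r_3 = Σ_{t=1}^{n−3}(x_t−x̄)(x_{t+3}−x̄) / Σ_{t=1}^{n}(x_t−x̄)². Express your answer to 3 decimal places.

Mean x̄ = (69.5 + 76.2 + 77.1 + 73.0 + 73.7 + 69.2)/6 = 73.1167
Deviations from mean: -3.6167, 3.0833, 3.9833, -0.1167, 0.5833, -3.9167
Σ(x_t−x̄)(x_{t+3}−x̄) = (0.4219) + (1.7986) + (-15.6014) = -13.3808
Denominator Σ(x_t−x̄)² = 54.1483
r_3 = -13.3808 / 54.1483 = -0.247

-0.247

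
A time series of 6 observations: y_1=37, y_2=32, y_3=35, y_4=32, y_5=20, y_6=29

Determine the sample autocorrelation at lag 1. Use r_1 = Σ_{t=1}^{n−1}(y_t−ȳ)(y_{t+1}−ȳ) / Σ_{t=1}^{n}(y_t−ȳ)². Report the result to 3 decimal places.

0.135

Mean ȳ = (37 + 32 + 35 + 32 + 20 + 29)/6 = 30.8333
Deviations from mean: 6.1667, 1.1667, 4.1667, 1.1667, -10.8333, -1.8333
Numerator Σ_{t=1}^{5}(y_t−ȳ)(y_{t+1}−ȳ) = 24.1389
Denominator Σ(y_t−ȳ)² = 178.8333
r_1 = 24.1389 / 178.8333 = 0.135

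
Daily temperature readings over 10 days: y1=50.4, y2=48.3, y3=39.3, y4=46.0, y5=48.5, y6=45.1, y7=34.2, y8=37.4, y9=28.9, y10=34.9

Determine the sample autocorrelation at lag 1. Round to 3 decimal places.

Mean ȳ = (50.4 + 48.3 + 39.3 + 46.0 + 48.5 + 45.1 + 34.2 + 37.4 + 28.9 + 34.9)/10 = 41.3000
Numerator Σ_{t=1}^{9}(y_t−ȳ)(y_{t+1}−ȳ) = 229.9300
Denominator Σ(y_t−ȳ)² = 484.5200
r_1 = 229.9300 / 484.5200 = 0.475

0.475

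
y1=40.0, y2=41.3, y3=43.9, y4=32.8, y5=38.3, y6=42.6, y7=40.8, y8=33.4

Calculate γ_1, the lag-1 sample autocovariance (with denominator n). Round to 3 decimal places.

-2.424

Mean ȳ = (40.0 + 41.3 + 43.9 + 32.8 + 38.3 + 42.6 + 40.8 + 33.4)/8 = 39.1375
Deviations: 0.8625, 2.1625, 4.7625, -6.3375, -0.8375, 3.4625, 1.6625, -5.7375
Σ_{t=1}^{7}(y_t−ȳ)(y_{t+1}−ȳ) = -19.3927
γ_1 = -19.3927 / 8 = -2.424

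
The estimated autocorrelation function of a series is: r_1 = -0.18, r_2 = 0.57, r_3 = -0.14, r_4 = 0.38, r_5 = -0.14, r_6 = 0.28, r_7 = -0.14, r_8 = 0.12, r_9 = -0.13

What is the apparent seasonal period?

The largest autocorrelation is r_2 = 0.57, with weaker echoes at lags 4 (0.38) and 6 (0.28); the remaining lags stay at or below 0.12.
The dominant spike at lag 2 indicates a seasonal period of 2.

2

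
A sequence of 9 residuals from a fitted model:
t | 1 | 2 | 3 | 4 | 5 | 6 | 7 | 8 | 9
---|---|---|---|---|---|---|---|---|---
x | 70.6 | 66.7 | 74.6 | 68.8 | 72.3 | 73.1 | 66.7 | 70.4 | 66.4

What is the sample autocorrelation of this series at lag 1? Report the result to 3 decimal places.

Mean x̄ = (70.6 + 66.7 + 74.6 + 68.8 + 72.3 + 73.1 + 66.7 + 70.4 + 66.4)/9 = 69.9556
Numerator Σ_{t=1}^{8}(x_t−x̄)(x_{t+1}−x̄) = -31.1864
Denominator Σ(x_t−x̄)² = 72.7422
r_1 = -31.1864 / 72.7422 = -0.429

-0.429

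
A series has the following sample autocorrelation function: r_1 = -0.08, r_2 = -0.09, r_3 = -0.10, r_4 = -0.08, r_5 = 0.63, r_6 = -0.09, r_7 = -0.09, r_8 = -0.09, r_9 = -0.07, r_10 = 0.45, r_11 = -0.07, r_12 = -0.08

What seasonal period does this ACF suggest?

5

The largest autocorrelation is r_5 = 0.63, with a weaker echo at lag 10 (0.45); the remaining lags stay at or below -0.07.
The dominant spike at lag 5 indicates a seasonal period of 5.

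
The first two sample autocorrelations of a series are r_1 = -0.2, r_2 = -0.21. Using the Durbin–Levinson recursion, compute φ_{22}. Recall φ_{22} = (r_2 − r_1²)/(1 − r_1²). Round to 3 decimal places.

-0.260

φ_{22} = (r_2 − r_1²) / (1 − r_1²)
r_1² = (-0.2)² = 0.04
Numerator = -0.21 − 0.0400 = -0.2500; denominator = 1 − 0.0400 = 0.9600
φ_{22} = -0.2500 / 0.9600 = -0.260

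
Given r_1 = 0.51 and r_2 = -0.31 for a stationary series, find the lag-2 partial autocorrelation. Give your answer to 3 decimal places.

φ_{22} = (r_2 − r_1²) / (1 − r_1²)
r_1² = (0.51)² = 0.2601
Numerator = -0.31 − 0.2601 = -0.5701; denominator = 1 − 0.2601 = 0.7399
φ_{22} = -0.5701 / 0.7399 = -0.771

-0.771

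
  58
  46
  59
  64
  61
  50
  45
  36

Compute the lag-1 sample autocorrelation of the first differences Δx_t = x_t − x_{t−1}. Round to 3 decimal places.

First differences Δx: -12, 13, 5, -3, -11, -5, -9
Mean of differences = -3.1429
Numerator Σ(Δx_t−Δx̄)(Δx_{t+1}−Δx̄) = 13.9796
Denominator Σ(Δx_t−Δx̄)² = 504.8571
r_1(Δx) = 13.9796 / 504.8571 = 0.028

0.028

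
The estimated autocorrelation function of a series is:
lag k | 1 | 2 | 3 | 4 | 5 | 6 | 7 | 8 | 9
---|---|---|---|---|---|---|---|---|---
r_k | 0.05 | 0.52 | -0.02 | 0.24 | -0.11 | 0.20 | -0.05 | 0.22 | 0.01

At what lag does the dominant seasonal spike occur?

The largest autocorrelation is r_2 = 0.52, with weaker echoes at lags 4 (0.24), 6 (0.20) and 8 (0.22); the remaining lags stay at or below 0.05.
The dominant spike at lag 2 indicates a seasonal period of 2.

2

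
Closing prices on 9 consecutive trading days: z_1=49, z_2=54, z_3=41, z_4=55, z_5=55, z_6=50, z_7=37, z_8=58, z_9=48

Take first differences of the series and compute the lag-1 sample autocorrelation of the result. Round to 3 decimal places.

First differences Δz: 5, -13, 14, 0, -5, -13, 21, -10
Mean of differences = -0.1250
Numerator Σ(Δz_t−Δz̄)(Δz_{t+1}−Δz̄) = -664.5156
Denominator Σ(Δz_t−Δz̄)² = 1124.8750
r_1(Δz) = -664.5156 / 1124.8750 = -0.591

-0.591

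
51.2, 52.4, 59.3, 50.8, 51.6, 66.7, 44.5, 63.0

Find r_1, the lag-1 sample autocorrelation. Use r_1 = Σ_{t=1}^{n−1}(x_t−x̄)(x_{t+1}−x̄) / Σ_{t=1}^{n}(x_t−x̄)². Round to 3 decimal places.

Mean x̄ = (51.2 + 52.4 + 59.3 + 50.8 + 51.6 + 66.7 + 44.5 + 63.0)/8 = 54.9375
Deviations from mean: -3.7375, -2.5375, 4.3625, -4.1375, -3.3375, 11.7625, -10.4375, 8.0625
Σ(x_t−x̄)(x_{t+1}−x̄) = (9.4839) + (-11.0698) + (-18.0498) + (13.8089) + (-39.2573) + (-122.7711) + (-84.1523) = -252.0077
Denominator Σ(x_t−x̄)² = 379.9988
r_1 = -252.0077 / 379.9988 = -0.663

-0.663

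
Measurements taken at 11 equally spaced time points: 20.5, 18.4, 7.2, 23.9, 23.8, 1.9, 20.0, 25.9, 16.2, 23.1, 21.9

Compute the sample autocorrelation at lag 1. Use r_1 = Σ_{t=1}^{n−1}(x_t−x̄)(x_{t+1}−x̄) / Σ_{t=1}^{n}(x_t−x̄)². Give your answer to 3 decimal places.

-0.260

Mean x̄ = (20.5 + 18.4 + 7.2 + 23.9 + 23.8 + 1.9 + 20.0 + 25.9 + 16.2 + 23.1 + 21.9)/11 = 18.4364
Numerator Σ_{t=1}^{10}(x_t−x̄)(x_{t+1}−x̄) = -145.6022
Denominator Σ(x_t−x̄)² = 559.4855
r_1 = -145.6022 / 559.4855 = -0.260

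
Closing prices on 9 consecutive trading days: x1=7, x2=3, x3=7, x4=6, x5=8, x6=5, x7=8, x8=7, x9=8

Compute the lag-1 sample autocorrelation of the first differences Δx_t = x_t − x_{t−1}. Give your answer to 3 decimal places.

-0.730

First differences Δx: -4, 4, -1, 2, -3, 3, -1, 1
Mean of differences = 0.1250
Numerator Σ(Δx_t−Δx̄)(Δx_{t+1}−Δx̄) = -41.5156
Denominator Σ(Δx_t−Δx̄)² = 56.8750
r_1(Δx) = -41.5156 / 56.8750 = -0.730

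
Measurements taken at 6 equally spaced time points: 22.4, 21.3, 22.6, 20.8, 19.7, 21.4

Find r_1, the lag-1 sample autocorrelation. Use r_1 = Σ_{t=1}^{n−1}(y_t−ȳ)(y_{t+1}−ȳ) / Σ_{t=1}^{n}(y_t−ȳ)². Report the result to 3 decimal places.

0.007

Mean ȳ = (22.4 + 21.3 + 22.6 + 20.8 + 19.7 + 21.4)/6 = 21.3667
Σ(y_t−ȳ)(y_{t+1}−ȳ) = (-0.0689) + (-0.0822) + (-0.6989) + (0.9444) + (-0.0556) = 0.0389
Denominator Σ(y_t−ȳ)² = 5.6933
r_1 = 0.0389 / 5.6933 = 0.007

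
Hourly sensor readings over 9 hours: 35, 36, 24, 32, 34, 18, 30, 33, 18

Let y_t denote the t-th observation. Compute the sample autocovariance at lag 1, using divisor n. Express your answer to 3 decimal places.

-10.952

Mean ȳ = (35 + 36 + 24 + 32 + 34 + 18 + 30 + 33 + 18)/9 = 28.8889
Σ_{t=1}^{8}(y_t−ȳ)(y_{t+1}−ȳ) = -98.5679
γ_1 = -98.5679 / 9 = -10.952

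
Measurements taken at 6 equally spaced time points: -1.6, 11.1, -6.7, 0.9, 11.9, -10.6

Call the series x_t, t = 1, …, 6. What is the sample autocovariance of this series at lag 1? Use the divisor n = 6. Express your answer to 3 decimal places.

-38.103

Mean x̄ = (-1.6 + 11.1 − 6.7 + 0.9 + 11.9 − 10.6)/6 = 0.8333
Σ_{t=1}^{5}(x_t−x̄)(x_{t+1}−x̄) = -228.6178
γ_1 = -228.6178 / 6 = -38.103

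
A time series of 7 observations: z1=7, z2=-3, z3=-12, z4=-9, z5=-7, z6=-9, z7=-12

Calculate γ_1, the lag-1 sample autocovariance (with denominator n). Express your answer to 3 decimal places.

8.362

Mean z̄ = (7 − 3 − 12 − 9 − 7 − 9 − 12)/7 = -6.4286
Σ_{t=1}^{6}(z_t−z̄)(z_{t+1}−z̄) = 58.5306
γ_1 = 58.5306 / 7 = 8.362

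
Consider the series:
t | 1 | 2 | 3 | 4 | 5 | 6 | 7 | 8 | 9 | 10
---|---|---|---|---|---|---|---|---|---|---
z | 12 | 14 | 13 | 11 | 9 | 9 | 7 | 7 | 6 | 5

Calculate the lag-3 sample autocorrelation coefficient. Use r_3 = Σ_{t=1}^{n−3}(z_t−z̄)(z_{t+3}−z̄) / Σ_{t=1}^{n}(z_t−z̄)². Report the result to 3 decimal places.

Mean z̄ = (12 + 14 + 13 + 11 + 9 + 9 + 7 + 7 + 6 + 5)/10 = 9.3000
Numerator Σ_{t=1}^{7}(z_t−z̄)(z_{t+3}−z̄) = 9.7300
Denominator Σ(z_t−z̄)² = 86.1000
r_3 = 9.7300 / 86.1000 = 0.113

0.113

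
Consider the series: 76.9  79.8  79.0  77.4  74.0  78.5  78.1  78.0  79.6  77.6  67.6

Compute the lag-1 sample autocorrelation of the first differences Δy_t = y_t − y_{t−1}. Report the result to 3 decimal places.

First differences Δy: 2.9, -0.8, -1.6, -3.4, 4.5, -0.4, -0.1, 1.6, -2.0, -10.0
Mean of differences = -0.9300
Numerator Σ(Δy_t−Δȳ)(Δy_{t+1}−Δȳ) = 1.0691
Denominator Σ(Δy_t−Δȳ)² = 141.5010
r_1(Δy) = 1.0691 / 141.5010 = 0.008

0.008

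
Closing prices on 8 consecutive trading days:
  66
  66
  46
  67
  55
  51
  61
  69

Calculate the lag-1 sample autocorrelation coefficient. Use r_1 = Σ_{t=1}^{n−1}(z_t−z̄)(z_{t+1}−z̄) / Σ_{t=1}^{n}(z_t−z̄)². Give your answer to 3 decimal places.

-0.266

Mean z̄ = (66 + 66 + 46 + 67 + 55 + 51 + 61 + 69)/8 = 60.1250
Deviations from mean: 5.8750, 5.8750, -14.1250, 6.8750, -5.1250, -9.1250, 0.8750, 8.8750
Σ(z_t−z̄)(z_{t+1}−z̄) = (34.5156) + (-82.9844) + (-97.1094) + (-35.2344) + (46.7656) + (-7.9844) + (7.7656) = -134.2656
Denominator Σ(z_t−z̄)² = 504.8750
r_1 = -134.2656 / 504.8750 = -0.266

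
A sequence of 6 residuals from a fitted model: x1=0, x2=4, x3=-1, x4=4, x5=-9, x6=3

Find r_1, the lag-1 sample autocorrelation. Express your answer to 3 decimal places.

Mean x̄ = (0 + 4 − 1 + 4 − 9 + 3)/6 = 0.1667
Deviations from mean: -0.1667, 3.8333, -1.1667, 3.8333, -9.1667, 2.8333
Σ(x_t−x̄)(x_{t+1}−x̄) = (-0.6389) + (-4.4722) + (-4.4722) + (-35.1389) + (-25.9722) = -70.6944
Denominator Σ(x_t−x̄)² = 122.8333
r_1 = -70.6944 / 122.8333 = -0.576

-0.576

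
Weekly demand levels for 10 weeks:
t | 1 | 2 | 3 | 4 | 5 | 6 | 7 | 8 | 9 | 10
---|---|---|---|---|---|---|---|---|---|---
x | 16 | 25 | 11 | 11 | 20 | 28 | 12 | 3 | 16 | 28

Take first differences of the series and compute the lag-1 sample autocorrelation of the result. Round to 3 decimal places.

0.011

First differences Δx: 9, -14, 0, 9, 8, -16, -9, 13, 12
Mean of differences = 1.3333
Numerator Σ(Δx_t−Δx̄)(Δx_{t+1}−Δx̄) = 11.2222
Denominator Σ(Δx_t−Δx̄)² = 1056.0000
r_1(Δx) = 11.2222 / 1056.0000 = 0.011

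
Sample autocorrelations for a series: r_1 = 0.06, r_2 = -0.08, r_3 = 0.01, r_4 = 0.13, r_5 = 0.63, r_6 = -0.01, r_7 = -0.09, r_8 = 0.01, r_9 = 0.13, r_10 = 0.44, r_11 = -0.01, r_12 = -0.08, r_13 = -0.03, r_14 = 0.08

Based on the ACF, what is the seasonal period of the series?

5

The largest autocorrelation is r_5 = 0.63, with a weaker echo at lag 10 (0.44); the remaining lags stay at or below 0.13.
The dominant spike at lag 5 indicates a seasonal period of 5.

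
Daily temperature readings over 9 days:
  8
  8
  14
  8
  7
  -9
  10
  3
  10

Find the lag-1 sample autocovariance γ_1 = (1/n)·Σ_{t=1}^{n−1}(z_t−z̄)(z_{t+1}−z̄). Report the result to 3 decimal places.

Mean z̄ = (8 + 8 + 14 + 8 + 7 − 9 + 10 + 3 + 10)/9 = 6.5556
Σ_{t=1}^{8}(z_t−z̄)(z_{t+1}−z̄) = -60.7531
γ_1 = -60.7531 / 9 = -6.750

-6.750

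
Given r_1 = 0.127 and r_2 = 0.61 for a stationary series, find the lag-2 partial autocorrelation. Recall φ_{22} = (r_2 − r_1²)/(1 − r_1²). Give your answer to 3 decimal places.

φ_{22} = (r_2 − r_1²) / (1 − r_1²)
r_1² = (0.127)² = 0.016129
Numerator = 0.61 − 0.0161 = 0.5939; denominator = 1 − 0.0161 = 0.9839
φ_{22} = 0.5939 / 0.9839 = 0.604

0.604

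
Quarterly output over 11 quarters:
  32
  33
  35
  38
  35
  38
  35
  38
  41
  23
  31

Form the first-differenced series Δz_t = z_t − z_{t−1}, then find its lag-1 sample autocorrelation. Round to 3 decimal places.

-0.488

First differences Δz: 1, 2, 3, -3, 3, -3, 3, 3, -18, 8
Mean of differences = -0.1000
Numerator Σ(Δz_t−Δz̄)(Δz_{t+1}−Δz̄) = -218.0100
Denominator Σ(Δz_t−Δz̄)² = 446.9000
r_1(Δz) = -218.0100 / 446.9000 = -0.488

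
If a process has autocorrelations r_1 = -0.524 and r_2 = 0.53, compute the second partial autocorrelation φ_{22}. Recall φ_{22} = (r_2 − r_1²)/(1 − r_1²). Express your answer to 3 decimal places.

φ_{22} = (r_2 − r_1²) / (1 − r_1²)
r_1² = (-0.524)² = 0.274576
Numerator = 0.53 − 0.2746 = 0.2554; denominator = 1 − 0.2746 = 0.7254
φ_{22} = 0.2554 / 0.7254 = 0.352

0.352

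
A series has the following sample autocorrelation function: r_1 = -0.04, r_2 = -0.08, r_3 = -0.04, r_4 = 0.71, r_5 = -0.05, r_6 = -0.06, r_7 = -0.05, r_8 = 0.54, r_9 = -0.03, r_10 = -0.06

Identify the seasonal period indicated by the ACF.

The largest autocorrelation is r_4 = 0.71, with a weaker echo at lag 8 (0.54); the remaining lags stay at or below -0.03.
The dominant spike at lag 4 indicates a seasonal period of 4.

4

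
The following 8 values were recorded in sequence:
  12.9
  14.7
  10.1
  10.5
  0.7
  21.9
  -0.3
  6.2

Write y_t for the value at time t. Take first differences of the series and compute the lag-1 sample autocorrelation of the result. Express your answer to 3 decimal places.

-0.775

First differences Δy: 1.8, -4.6, 0.4, -9.8, 21.2, -22.2, 6.5
Mean of differences = -0.9571
Numerator Σ(Δy_t−Δȳ)(Δy_{t+1}−Δȳ) = -852.0133
Denominator Σ(Δy_t−Δȳ)² = 1098.7171
r_1(Δy) = -852.0133 / 1098.7171 = -0.775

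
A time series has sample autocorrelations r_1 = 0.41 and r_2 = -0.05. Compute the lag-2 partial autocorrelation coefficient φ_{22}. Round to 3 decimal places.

-0.262

φ_{22} = (r_2 − r_1²) / (1 − r_1²)
r_1² = (0.41)² = 0.1681
Numerator = -0.05 − 0.1681 = -0.2181; denominator = 1 − 0.1681 = 0.8319
φ_{22} = -0.2181 / 0.8319 = -0.262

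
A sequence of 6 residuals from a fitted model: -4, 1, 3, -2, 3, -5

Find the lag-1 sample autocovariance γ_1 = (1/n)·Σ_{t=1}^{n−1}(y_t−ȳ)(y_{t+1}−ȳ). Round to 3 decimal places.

-4.185

Mean ȳ = (-4 + 1 + 3 − 2 + 3 − 5)/6 = -0.6667
Deviations: -3.3333, 1.6667, 3.6667, -1.3333, 3.6667, -4.3333
Σ_{t=1}^{5}(y_t−ȳ)(y_{t+1}−ȳ) = -25.1111
γ_1 = -25.1111 / 6 = -4.185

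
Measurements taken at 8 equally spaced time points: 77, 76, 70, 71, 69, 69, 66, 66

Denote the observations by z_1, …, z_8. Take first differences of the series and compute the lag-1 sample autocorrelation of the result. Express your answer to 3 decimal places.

First differences Δz: -1, -6, 1, -2, 0, -3, 0
Mean of differences = -1.5714
Numerator Σ(Δz_t−Δz̄)(Δz_{t+1}−Δz̄) = -20.1837
Denominator Σ(Δz_t−Δz̄)² = 33.7143
r_1(Δz) = -20.1837 / 33.7143 = -0.599

-0.599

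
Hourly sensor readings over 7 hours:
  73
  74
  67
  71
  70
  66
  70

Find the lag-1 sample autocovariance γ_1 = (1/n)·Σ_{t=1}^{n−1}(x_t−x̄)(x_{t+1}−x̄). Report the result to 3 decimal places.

-0.391

Mean x̄ = (73 + 74 + 67 + 71 + 70 + 66 + 70)/7 = 70.1429
Deviations: 2.8571, 3.8571, -3.1429, 0.8571, -0.1429, -4.1429, -0.1429
Σ_{t=1}^{6}(x_t−x̄)(x_{t+1}−x̄) = -2.7347
γ_1 = -2.7347 / 7 = -0.391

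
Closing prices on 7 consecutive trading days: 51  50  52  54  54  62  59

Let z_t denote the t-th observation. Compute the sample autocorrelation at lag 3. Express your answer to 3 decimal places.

Mean z̄ = (51 + 50 + 52 + 54 + 54 + 62 + 59)/7 = 54.5714
Σ(z_t−z̄)(z_{t+3}−z̄) = (2.0408) + (2.6122) + (-19.1020) + (-2.5306) = -16.9796
Denominator Σ(z_t−z̄)² = 115.7143
r_3 = -16.9796 / 115.7143 = -0.147

-0.147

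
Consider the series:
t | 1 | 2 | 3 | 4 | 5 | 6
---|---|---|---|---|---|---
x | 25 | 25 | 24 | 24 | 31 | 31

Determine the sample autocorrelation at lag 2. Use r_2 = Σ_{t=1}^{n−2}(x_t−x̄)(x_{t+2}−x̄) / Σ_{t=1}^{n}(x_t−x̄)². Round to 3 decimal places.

-0.248

Mean x̄ = (25 + 25 + 24 + 24 + 31 + 31)/6 = 26.6667
Deviations from mean: -1.6667, -1.6667, -2.6667, -2.6667, 4.3333, 4.3333
Σ(x_t−x̄)(x_{t+2}−x̄) = (4.4444) + (4.4444) + (-11.5556) + (-11.5556) = -14.2222
Denominator Σ(x_t−x̄)² = 57.3333
r_2 = -14.2222 / 57.3333 = -0.248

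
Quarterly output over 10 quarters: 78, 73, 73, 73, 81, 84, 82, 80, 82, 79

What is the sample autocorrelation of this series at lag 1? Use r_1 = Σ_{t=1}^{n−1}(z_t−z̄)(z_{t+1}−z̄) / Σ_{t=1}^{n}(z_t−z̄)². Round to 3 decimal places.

Mean z̄ = (78 + 73 + 73 + 73 + 81 + 84 + 82 + 80 + 82 + 79)/10 = 78.5000
Numerator Σ_{t=1}^{9}(z_t−z̄)(z_{t+1}−z̄) = 94.7500
Denominator Σ(z_t−z̄)² = 154.5000
r_1 = 94.7500 / 154.5000 = 0.613

0.613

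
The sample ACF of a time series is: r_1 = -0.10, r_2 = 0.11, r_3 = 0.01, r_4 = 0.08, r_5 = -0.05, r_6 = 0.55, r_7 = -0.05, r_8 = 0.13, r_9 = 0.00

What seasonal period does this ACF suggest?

6

The largest autocorrelation is r_6 = 0.55; the remaining lags stay at or below 0.13.
The dominant spike at lag 6 indicates a seasonal period of 6.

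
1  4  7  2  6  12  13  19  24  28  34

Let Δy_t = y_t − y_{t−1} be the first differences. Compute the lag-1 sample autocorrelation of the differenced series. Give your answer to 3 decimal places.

-0.061

First differences Δy: 3, 3, -5, 4, 6, 1, 6, 5, 4, 6
Mean of differences = 3.3000
Numerator Σ(Δy_t−Δȳ)(Δy_{t+1}−Δȳ) = -6.0900
Denominator Σ(Δy_t−Δȳ)² = 100.1000
r_1(Δy) = -6.0900 / 100.1000 = -0.061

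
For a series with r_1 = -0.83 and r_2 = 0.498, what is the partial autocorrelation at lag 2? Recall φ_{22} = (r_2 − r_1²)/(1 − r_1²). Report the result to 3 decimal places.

φ_{22} = (r_2 − r_1²) / (1 − r_1²)
r_1² = (-0.83)² = 0.6889
Numerator = 0.498 − 0.6889 = -0.1909; denominator = 1 − 0.6889 = 0.3111
φ_{22} = -0.1909 / 0.3111 = -0.614

-0.614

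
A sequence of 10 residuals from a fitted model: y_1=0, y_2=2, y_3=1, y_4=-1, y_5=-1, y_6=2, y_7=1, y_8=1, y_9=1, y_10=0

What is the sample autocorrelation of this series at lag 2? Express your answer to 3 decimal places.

-0.531

Mean ȳ = (0 + 2 + 1 − 1 − 1 + 2 + 1 + 1 + 1 + 0)/10 = 0.6000
Numerator Σ_{t=1}^{8}(y_t−ȳ)(y_{t+2}−ȳ) = -5.5200
Denominator Σ(y_t−ȳ)² = 10.4000
r_2 = -5.5200 / 10.4000 = -0.531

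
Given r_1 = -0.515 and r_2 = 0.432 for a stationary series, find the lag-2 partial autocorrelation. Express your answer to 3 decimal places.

0.227

φ_{22} = (r_2 − r_1²) / (1 − r_1²)
r_1² = (-0.515)² = 0.265225
Numerator = 0.432 − 0.2652 = 0.1668; denominator = 1 − 0.2652 = 0.7348
φ_{22} = 0.1668 / 0.7348 = 0.227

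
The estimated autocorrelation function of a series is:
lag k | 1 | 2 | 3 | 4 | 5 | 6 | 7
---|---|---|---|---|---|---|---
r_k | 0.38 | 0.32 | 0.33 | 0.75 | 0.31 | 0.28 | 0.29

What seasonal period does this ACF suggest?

The largest autocorrelation is r_4 = 0.75; the remaining lags stay at or below 0.38. The elevated value at lag 1 (0.38), dropping to 0.32 at lag 2, reflects decaying short-term dependence rather than seasonality.
The dominant spike at lag 4 indicates a seasonal period of 4.

4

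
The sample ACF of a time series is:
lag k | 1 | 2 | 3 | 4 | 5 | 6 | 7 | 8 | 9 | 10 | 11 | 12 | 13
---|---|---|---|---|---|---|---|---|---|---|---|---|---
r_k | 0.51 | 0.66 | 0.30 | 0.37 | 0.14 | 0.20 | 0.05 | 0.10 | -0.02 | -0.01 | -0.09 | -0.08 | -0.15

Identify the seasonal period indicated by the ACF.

The largest autocorrelation is r_2 = 0.66; the remaining lags stay at or below 0.51.
The dominant spike at lag 2 indicates a seasonal period of 2.

2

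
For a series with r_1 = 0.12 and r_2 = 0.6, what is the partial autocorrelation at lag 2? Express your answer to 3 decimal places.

0.594

φ_{22} = (r_2 − r_1²) / (1 − r_1²)
r_1² = (0.12)² = 0.0144
Numerator = 0.6 − 0.0144 = 0.5856; denominator = 1 − 0.0144 = 0.9856
φ_{22} = 0.5856 / 0.9856 = 0.594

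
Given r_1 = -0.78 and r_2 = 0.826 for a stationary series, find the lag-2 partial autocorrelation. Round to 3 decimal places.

φ_{22} = (r_2 − r_1²) / (1 − r_1²)
r_1² = (-0.78)² = 0.6084
Numerator = 0.826 − 0.6084 = 0.2176; denominator = 1 − 0.6084 = 0.3916
φ_{22} = 0.2176 / 0.3916 = 0.556

0.556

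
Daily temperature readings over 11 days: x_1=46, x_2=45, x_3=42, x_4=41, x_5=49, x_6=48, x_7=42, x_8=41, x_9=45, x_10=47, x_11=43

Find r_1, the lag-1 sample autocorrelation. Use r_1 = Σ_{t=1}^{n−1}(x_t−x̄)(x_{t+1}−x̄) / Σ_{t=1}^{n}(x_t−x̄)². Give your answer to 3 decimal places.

Mean x̄ = (46 + 45 + 42 + 41 + 49 + 48 + 42 + 41 + 45 + 47 + 43)/11 = 44.4545
Numerator Σ_{t=1}^{10}(x_t−x̄)(x_{t+1}−x̄) = 3.9752
Denominator Σ(x_t−x̄)² = 80.7273
r_1 = 3.9752 / 80.7273 = 0.049

0.049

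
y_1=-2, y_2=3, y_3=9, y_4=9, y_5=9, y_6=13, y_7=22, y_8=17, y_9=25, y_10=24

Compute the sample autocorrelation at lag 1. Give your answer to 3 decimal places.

0.596

Mean ȳ = (-2 + 3 + 9 + 9 + 9 + 13 + 22 + 17 + 25 + 24)/10 = 12.9000
Numerator Σ_{t=1}^{9}(y_t−ȳ)(y_{t+1}−ȳ) = 438.2900
Denominator Σ(y_t−ȳ)² = 734.9000
r_1 = 438.2900 / 734.9000 = 0.596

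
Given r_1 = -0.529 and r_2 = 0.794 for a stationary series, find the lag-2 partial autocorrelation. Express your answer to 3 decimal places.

0.714

φ_{22} = (r_2 − r_1²) / (1 − r_1²)
r_1² = (-0.529)² = 0.279841
Numerator = 0.794 − 0.2798 = 0.5142; denominator = 1 − 0.2798 = 0.7202
φ_{22} = 0.5142 / 0.7202 = 0.714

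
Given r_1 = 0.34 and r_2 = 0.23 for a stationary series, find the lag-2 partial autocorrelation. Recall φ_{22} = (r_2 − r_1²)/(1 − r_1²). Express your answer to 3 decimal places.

φ_{22} = (r_2 − r_1²) / (1 − r_1²)
r_1² = (0.34)² = 0.1156
Numerator = 0.23 − 0.1156 = 0.1144; denominator = 1 − 0.1156 = 0.8844
φ_{22} = 0.1144 / 0.8844 = 0.129

0.129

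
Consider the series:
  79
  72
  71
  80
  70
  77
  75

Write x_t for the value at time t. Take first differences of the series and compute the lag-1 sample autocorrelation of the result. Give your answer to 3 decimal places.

First differences Δx: -7, -1, 9, -10, 7, -2
Mean of differences = -0.6667
Numerator Σ(Δx_t−Δx̄)(Δx_{t+1}−Δx̄) = -173.1111
Denominator Σ(Δx_t−Δx̄)² = 281.3333
r_1(Δx) = -173.1111 / 281.3333 = -0.615

-0.615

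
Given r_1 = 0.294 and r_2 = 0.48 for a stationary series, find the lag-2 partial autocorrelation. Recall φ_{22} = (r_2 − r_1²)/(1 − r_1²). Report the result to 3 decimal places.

φ_{22} = (r_2 − r_1²) / (1 − r_1²)
r_1² = (0.294)² = 0.086436
Numerator = 0.48 − 0.0864 = 0.3936; denominator = 1 − 0.0864 = 0.9136
φ_{22} = 0.3936 / 0.9136 = 0.431

0.431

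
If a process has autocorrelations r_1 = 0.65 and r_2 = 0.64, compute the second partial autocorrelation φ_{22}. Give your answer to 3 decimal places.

0.377

φ_{22} = (r_2 − r_1²) / (1 − r_1²)
r_1² = (0.65)² = 0.4225
Numerator = 0.64 − 0.4225 = 0.2175; denominator = 1 − 0.4225 = 0.5775
φ_{22} = 0.2175 / 0.5775 = 0.377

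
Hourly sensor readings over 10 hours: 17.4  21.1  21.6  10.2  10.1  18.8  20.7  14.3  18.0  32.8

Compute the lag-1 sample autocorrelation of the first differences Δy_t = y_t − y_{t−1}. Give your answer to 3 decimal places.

First differences Δy: 3.7, 0.5, -11.4, -0.1, 8.7, 1.9, -6.4, 3.7, 14.8
Mean of differences = 1.7111
Numerator Σ(Δy_t−Δȳ)(Δy_{t+1}−Δȳ) = 34.2465
Denominator Σ(Δy_t−Δȳ)² = 470.5489
r_1(Δy) = 34.2465 / 470.5489 = 0.073

0.073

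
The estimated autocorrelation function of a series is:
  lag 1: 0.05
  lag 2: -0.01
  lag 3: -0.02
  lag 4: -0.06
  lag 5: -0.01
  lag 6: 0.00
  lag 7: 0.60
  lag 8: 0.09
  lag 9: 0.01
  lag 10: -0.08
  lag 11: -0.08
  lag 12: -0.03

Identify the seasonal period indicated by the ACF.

7

The largest autocorrelation is r_7 = 0.60; the remaining lags stay at or below 0.09.
The dominant spike at lag 7 indicates a seasonal period of 7.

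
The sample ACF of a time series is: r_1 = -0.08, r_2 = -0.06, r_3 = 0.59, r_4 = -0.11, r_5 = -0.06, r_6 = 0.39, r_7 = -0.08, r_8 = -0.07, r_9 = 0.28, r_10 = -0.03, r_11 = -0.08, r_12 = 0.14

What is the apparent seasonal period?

The largest autocorrelation is r_3 = 0.59, with weaker echoes at lags 6 (0.39) and 9 (0.28); the remaining lags stay at or below 0.14.
The dominant spike at lag 3 indicates a seasonal period of 3.

3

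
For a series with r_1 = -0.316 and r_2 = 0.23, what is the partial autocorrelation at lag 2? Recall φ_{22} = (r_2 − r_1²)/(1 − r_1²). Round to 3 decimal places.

0.145

φ_{22} = (r_2 − r_1²) / (1 − r_1²)
r_1² = (-0.316)² = 0.099856
Numerator = 0.23 − 0.0999 = 0.1301; denominator = 1 − 0.0999 = 0.9001
φ_{22} = 0.1301 / 0.9001 = 0.145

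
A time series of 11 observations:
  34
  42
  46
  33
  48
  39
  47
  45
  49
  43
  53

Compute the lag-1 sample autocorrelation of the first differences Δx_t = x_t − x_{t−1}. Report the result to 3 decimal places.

-0.725

First differences Δx: 8, 4, -13, 15, -9, 8, -2, 4, -6, 10
Mean of differences = 1.9000
Numerator Σ(Δx_t−Δx̄)(Δx_{t+1}−Δx̄) = -535.5100
Denominator Σ(Δx_t−Δx̄)² = 738.9000
r_1(Δx) = -535.5100 / 738.9000 = -0.725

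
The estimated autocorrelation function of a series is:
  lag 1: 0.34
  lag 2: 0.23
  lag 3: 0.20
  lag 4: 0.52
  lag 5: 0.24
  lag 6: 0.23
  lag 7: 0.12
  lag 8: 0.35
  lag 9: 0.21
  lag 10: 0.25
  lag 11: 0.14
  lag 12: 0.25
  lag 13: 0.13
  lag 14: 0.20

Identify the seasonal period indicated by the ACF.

4

The largest autocorrelation is r_4 = 0.52, with a weaker echo at lag 8 (0.35); the remaining lags stay at or below 0.34. The elevated value at lag 1 (0.34), dropping to 0.23 at lag 2, reflects decaying short-term dependence rather than seasonality.
The dominant spike at lag 4 indicates a seasonal period of 4.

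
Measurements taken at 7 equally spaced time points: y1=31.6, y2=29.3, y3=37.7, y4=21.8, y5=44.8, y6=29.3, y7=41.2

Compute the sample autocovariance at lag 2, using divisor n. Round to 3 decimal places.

Mean ȳ = (31.6 + 29.3 + 37.7 + 21.8 + 44.8 + 29.3 + 41.2)/7 = 33.6714
Σ_{t=1}^{5}(y_t−ȳ)(y_{t+2}−ȳ) = 224.0598
γ_2 = 224.0598 / 7 = 32.009

32.009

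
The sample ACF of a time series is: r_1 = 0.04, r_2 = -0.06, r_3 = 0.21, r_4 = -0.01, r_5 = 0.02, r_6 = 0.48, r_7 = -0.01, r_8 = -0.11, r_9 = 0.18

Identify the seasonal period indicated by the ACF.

The largest autocorrelation is r_6 = 0.48; the remaining lags stay at or below 0.21.
The dominant spike at lag 6 indicates a seasonal period of 6.

6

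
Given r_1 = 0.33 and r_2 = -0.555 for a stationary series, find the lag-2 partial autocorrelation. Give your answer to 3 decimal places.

φ_{22} = (r_2 − r_1²) / (1 − r_1²)
r_1² = (0.33)² = 0.1089
Numerator = -0.555 − 0.1089 = -0.6639; denominator = 1 − 0.1089 = 0.8911
φ_{22} = -0.6639 / 0.8911 = -0.745

-0.745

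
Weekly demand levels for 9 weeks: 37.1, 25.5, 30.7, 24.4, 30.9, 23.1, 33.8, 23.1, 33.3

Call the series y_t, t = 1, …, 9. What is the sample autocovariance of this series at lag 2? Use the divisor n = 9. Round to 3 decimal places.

Mean ȳ = (37.1 + 25.5 + 30.7 + 24.4 + 30.9 + 23.1 + 33.8 + 23.1 + 33.3)/9 = 29.1000
Σ_{t=1}^{7}(y_t−ȳ)(y_{t+2}−ȳ) = 125.0000
γ_2 = 125.0000 / 9 = 13.889

13.889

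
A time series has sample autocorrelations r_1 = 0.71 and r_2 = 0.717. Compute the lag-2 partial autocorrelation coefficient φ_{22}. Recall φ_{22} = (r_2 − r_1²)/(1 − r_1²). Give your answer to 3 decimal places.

φ_{22} = (r_2 − r_1²) / (1 − r_1²)
r_1² = (0.71)² = 0.5041
Numerator = 0.717 − 0.5041 = 0.2129; denominator = 1 − 0.5041 = 0.4959
φ_{22} = 0.2129 / 0.4959 = 0.429

0.429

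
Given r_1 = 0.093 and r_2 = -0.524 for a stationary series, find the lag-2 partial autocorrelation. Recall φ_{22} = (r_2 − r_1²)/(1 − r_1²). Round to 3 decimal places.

φ_{22} = (r_2 − r_1²) / (1 − r_1²)
r_1² = (0.093)² = 0.008649
Numerator = -0.524 − 0.0086 = -0.5326; denominator = 1 − 0.0086 = 0.9914
φ_{22} = -0.5326 / 0.9914 = -0.537

-0.537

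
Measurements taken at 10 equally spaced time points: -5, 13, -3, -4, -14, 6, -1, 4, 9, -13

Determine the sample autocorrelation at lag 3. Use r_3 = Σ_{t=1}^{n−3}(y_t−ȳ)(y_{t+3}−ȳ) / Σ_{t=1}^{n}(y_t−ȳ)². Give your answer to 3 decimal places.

Mean ȳ = (-5 + 13 − 3 − 4 − 14 + 6 − 1 + 4 + 9 − 13)/10 = -0.8000
Σ(y_t−ȳ)(y_{t+3}−ȳ) = (13.4400) + (-182.1600) + (-14.9600) + (0.6400) + (-63.3600) + (66.6400) + (2.4400) = -177.3200
Denominator Σ(y_t−ȳ)² = 711.6000
r_3 = -177.3200 / 711.6000 = -0.249

-0.249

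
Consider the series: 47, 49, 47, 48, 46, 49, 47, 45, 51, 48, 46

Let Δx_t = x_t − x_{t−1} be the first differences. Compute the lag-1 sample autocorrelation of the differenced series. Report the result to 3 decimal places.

-0.508

First differences Δx: 2, -2, 1, -2, 3, -2, -2, 6, -3, -2
Mean of differences = -0.1000
Numerator Σ(Δx_t−Δx̄)(Δx_{t+1}−Δx̄) = -40.1100
Denominator Σ(Δx_t−Δx̄)² = 78.9000
r_1(Δx) = -40.1100 / 78.9000 = -0.508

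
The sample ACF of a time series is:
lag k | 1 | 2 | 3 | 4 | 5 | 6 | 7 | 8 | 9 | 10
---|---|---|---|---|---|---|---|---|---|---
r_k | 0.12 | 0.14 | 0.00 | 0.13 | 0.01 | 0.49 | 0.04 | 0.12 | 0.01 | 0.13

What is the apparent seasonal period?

The largest autocorrelation is r_6 = 0.49; the remaining lags stay at or below 0.14.
The dominant spike at lag 6 indicates a seasonal period of 6.

6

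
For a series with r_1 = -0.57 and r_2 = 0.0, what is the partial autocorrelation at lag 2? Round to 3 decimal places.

φ_{22} = (r_2 − r_1²) / (1 − r_1²)
r_1² = (-0.57)² = 0.3249
Numerator = 0.0 − 0.3249 = -0.3249; denominator = 1 − 0.3249 = 0.6751
φ_{22} = -0.3249 / 0.6751 = -0.481

-0.481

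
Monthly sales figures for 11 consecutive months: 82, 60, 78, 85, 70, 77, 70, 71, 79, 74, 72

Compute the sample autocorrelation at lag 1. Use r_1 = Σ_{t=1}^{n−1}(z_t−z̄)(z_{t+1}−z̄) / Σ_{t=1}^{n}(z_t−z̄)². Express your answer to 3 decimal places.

-0.410

Mean z̄ = (82 + 60 + 78 + 85 + 70 + 77 + 70 + 71 + 79 + 74 + 72)/11 = 74.3636
Numerator Σ_{t=1}^{10}(z_t−z̄)(z_{t+1}−z̄) = -194.4050
Denominator Σ(z_t−z̄)² = 474.5455
r_1 = -194.4050 / 474.5455 = -0.410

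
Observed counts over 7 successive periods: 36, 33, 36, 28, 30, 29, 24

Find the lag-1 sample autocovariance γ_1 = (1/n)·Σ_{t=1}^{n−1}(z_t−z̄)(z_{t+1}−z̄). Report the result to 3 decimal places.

Mean z̄ = (36 + 33 + 36 + 28 + 30 + 29 + 24)/7 = 30.8571
Deviations: 5.1429, 2.1429, 5.1429, -2.8571, -0.8571, -1.8571, -6.8571
Σ_{t=1}^{6}(z_t−z̄)(z_{t+1}−z̄) = 24.1224
γ_1 = 24.1224 / 7 = 3.446

3.446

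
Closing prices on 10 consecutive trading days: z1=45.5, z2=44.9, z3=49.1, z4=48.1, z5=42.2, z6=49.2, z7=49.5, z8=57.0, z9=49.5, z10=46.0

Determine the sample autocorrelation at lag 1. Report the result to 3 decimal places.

Mean z̄ = (45.5 + 44.9 + 49.1 + 48.1 + 42.2 + 49.2 + 49.5 + 57.0 + 49.5 + 46.0)/10 = 48.1000
Numerator Σ_{t=1}^{9}(z_t−z̄)(z_{t+1}−z̄) = 22.1500
Denominator Σ(z_t−z̄)² = 141.5600
r_1 = 22.1500 / 141.5600 = 0.156

0.156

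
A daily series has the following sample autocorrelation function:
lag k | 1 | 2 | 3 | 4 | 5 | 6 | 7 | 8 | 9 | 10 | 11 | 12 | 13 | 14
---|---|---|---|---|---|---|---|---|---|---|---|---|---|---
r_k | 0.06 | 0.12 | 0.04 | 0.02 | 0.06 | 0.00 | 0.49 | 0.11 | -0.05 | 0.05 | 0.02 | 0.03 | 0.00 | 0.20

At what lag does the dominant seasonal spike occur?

7

The largest autocorrelation is r_7 = 0.49, with a weaker echo at lag 14 (0.20); the remaining lags stay at or below 0.12.
The dominant spike at lag 7 indicates a seasonal period of 7.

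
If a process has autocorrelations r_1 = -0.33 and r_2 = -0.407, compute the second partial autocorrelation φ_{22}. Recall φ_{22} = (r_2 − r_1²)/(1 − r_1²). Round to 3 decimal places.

-0.579

φ_{22} = (r_2 − r_1²) / (1 − r_1²)
r_1² = (-0.33)² = 0.1089
Numerator = -0.407 − 0.1089 = -0.5159; denominator = 1 − 0.1089 = 0.8911
φ_{22} = -0.5159 / 0.8911 = -0.579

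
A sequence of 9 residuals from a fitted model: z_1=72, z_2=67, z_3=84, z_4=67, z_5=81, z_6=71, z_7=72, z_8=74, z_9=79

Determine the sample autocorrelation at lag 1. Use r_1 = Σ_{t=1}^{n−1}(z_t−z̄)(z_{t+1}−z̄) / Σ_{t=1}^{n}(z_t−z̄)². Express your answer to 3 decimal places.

Mean z̄ = (72 + 67 + 84 + 67 + 81 + 71 + 72 + 74 + 79)/9 = 74.1111
Numerator Σ_{t=1}^{8}(z_t−z̄)(z_{t+1}−z̄) = -189.7901
Denominator Σ(z_t−z̄)² = 288.8889
r_1 = -189.7901 / 288.8889 = -0.657

-0.657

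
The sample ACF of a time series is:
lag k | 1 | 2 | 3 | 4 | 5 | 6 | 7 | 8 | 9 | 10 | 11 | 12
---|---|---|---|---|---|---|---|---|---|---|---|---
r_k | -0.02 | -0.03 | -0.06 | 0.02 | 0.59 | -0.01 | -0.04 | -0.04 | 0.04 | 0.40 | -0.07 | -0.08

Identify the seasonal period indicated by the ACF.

5

The largest autocorrelation is r_5 = 0.59, with a weaker echo at lag 10 (0.40); the remaining lags stay at or below 0.04.
The dominant spike at lag 5 indicates a seasonal period of 5.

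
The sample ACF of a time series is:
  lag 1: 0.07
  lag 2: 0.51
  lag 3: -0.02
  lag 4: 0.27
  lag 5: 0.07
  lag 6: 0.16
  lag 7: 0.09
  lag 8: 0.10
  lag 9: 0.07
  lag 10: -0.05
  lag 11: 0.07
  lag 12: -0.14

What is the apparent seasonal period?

The largest autocorrelation is r_2 = 0.51, with weaker echoes at lags 4 (0.27) and 6 (0.16); the remaining lags stay at or below 0.10.
The dominant spike at lag 2 indicates a seasonal period of 2.

2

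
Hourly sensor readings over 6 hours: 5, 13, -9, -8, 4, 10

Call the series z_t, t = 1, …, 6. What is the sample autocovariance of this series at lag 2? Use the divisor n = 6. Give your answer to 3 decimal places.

Mean z̄ = (5 + 13 − 9 − 8 + 4 + 10)/6 = 2.5000
Σ_{t=1}^{4}(z_t−z̄)(z_{t+2}−z̄) = -235.0000
γ_2 = -235.0000 / 6 = -39.167

-39.167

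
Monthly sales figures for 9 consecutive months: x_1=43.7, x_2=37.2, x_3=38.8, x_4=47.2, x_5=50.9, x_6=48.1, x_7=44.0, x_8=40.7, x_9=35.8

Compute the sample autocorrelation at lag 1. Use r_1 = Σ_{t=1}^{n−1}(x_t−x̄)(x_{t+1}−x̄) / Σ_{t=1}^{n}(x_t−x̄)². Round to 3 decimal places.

Mean x̄ = (43.7 + 37.2 + 38.8 + 47.2 + 50.9 + 48.1 + 44.0 + 40.7 + 35.8)/9 = 42.9333
Numerator Σ_{t=1}^{8}(x_t−x̄)(x_{t+1}−x̄) = 95.8789
Denominator Σ(x_t−x̄)² = 215.9200
r_1 = 95.8789 / 215.9200 = 0.444

0.444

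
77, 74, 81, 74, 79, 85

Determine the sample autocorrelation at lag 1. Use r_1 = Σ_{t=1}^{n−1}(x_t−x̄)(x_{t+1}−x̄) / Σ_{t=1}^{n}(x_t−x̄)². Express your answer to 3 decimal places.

-0.173

Mean x̄ = (77 + 74 + 81 + 74 + 79 + 85)/6 = 78.3333
Numerator Σ_{t=1}^{5}(x_t−x̄)(x_{t+1}−x̄) = -15.7778
Denominator Σ(x_t−x̄)² = 91.3333
r_1 = -15.7778 / 91.3333 = -0.173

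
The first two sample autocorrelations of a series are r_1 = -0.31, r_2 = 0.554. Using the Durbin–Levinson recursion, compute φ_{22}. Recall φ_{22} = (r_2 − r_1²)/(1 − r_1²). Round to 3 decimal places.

0.507

φ_{22} = (r_2 − r_1²) / (1 − r_1²)
r_1² = (-0.31)² = 0.0961
Numerator = 0.554 − 0.0961 = 0.4579; denominator = 1 − 0.0961 = 0.9039
φ_{22} = 0.4579 / 0.9039 = 0.507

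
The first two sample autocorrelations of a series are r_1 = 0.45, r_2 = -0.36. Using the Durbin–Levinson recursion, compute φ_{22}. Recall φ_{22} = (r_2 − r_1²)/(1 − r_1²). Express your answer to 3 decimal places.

-0.705

φ_{22} = (r_2 − r_1²) / (1 − r_1²)
r_1² = (0.45)² = 0.2025
Numerator = -0.36 − 0.2025 = -0.5625; denominator = 1 − 0.2025 = 0.7975
φ_{22} = -0.5625 / 0.7975 = -0.705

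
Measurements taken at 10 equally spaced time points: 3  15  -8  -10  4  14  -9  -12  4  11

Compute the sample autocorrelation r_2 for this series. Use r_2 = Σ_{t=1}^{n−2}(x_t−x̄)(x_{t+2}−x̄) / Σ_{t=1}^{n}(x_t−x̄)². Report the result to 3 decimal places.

Mean x̄ = (3 + 15 − 8 − 10 + 4 + 14 − 9 − 12 + 4 + 11)/10 = 1.2000
Numerator Σ_{t=1}^{8}(x_t−x̄)(x_{t+2}−x̄) = -695.6800
Denominator Σ(x_t−x̄)² = 957.6000
r_2 = -695.6800 / 957.6000 = -0.726

-0.726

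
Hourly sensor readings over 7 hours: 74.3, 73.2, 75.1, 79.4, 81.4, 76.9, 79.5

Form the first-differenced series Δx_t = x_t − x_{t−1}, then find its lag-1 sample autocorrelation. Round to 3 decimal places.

-0.200

First differences Δx: -1.1, 1.9, 4.3, 2.0, -4.5, 2.6
Mean of differences = 0.8667
Numerator Σ(Δx_t−Δx̄)(Δx_{t+1}−Δx̄) = -9.9778
Denominator Σ(Δx_t−Δx̄)² = 49.8133
r_1(Δx) = -9.9778 / 49.8133 = -0.200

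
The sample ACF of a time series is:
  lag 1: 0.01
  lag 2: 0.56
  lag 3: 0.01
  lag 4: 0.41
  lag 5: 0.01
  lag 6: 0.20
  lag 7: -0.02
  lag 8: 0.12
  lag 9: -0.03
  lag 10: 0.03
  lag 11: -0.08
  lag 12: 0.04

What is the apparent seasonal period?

2

The largest autocorrelation is r_2 = 0.56, with weaker echoes at lags 4 (0.41) and 6 (0.20); the remaining lags stay at or below 0.12.
The dominant spike at lag 2 indicates a seasonal period of 2.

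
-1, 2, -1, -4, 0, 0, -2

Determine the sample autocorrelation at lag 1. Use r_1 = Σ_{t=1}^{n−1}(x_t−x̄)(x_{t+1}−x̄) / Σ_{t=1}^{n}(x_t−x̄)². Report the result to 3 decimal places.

Mean x̄ = (-1 + 2 − 1 − 4 + 0 + 0 − 2)/7 = -0.8571
Deviations from mean: -0.1429, 2.8571, -0.1429, -3.1429, 0.8571, 0.8571, -1.1429
Numerator Σ_{t=1}^{6}(x_t−x̄)(x_{t+1}−x̄) = -3.3061
Denominator Σ(x_t−x̄)² = 20.8571
r_1 = -3.3061 / 20.8571 = -0.159

-0.159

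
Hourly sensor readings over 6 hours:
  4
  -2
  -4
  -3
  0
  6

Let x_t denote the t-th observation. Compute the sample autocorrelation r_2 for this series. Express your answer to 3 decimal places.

Mean x̄ = (4 − 2 − 4 − 3 + 0 + 6)/6 = 0.1667
Deviations from mean: 3.8333, -2.1667, -4.1667, -3.1667, -0.1667, 5.8333
Numerator Σ_{t=1}^{4}(x_t−x̄)(x_{t+2}−x̄) = -26.8889
Denominator Σ(x_t−x̄)² = 80.8333
r_2 = -26.8889 / 80.8333 = -0.333

-0.333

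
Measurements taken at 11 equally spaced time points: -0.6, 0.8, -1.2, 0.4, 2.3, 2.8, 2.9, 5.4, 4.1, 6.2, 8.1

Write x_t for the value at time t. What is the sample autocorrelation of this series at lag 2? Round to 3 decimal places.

0.424

Mean x̄ = (-0.6 + 0.8 − 1.2 + 0.4 + 2.3 + 2.8 + 2.9 + 5.4 + 4.1 + 6.2 + 8.1)/11 = 2.8364
Numerator Σ_{t=1}^{9}(x_t−x̄)(x_{t+2}−x̄) = 36.3128
Denominator Σ(x_t−x̄)² = 85.6655
r_2 = 36.3128 / 85.6655 = 0.424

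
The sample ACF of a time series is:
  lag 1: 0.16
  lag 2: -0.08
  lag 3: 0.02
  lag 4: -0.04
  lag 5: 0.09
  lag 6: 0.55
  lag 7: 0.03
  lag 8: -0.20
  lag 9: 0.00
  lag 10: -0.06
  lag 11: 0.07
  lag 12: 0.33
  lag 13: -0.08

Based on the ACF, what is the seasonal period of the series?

The largest autocorrelation is r_6 = 0.55, with a weaker echo at lag 12 (0.33); the remaining lags stay at or below 0.16.
The dominant spike at lag 6 indicates a seasonal period of 6.

6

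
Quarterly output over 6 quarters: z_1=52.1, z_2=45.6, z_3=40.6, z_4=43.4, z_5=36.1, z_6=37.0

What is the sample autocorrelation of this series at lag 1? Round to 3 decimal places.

Mean z̄ = (52.1 + 45.6 + 40.6 + 43.4 + 36.1 + 37.0)/6 = 42.4667
Deviations from mean: 9.6333, 3.1333, -1.8667, 0.9333, -6.3667, -5.4667
Σ(z_t−z̄)(z_{t+1}−z̄) = (30.1844) + (-5.8489) + (-1.7422) + (-5.9422) + (34.8044) = 51.4556
Denominator Σ(z_t−z̄)² = 177.3933
r_1 = 51.4556 / 177.3933 = 0.290

0.290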